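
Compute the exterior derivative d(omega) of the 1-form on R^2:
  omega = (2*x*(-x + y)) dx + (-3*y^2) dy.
d(omega) = (-2*x) dx ∧ dy

For a 1-form omega = sum_i f_i dx_i, the exterior derivative is
  d(omega) = sum_{i < j} (∂f_j/∂x_i - ∂f_i/∂x_j) dx_i ∧ dx_j.
  coefficient of dx ∧ dy: ∂f_2/∂x - ∂f_1/∂y = ∂(-3*y^2)/∂x - ∂(2*x*(-x + y))/∂y = -2*x
Assembling: d(omega) = (-2*x) dx ∧ dy.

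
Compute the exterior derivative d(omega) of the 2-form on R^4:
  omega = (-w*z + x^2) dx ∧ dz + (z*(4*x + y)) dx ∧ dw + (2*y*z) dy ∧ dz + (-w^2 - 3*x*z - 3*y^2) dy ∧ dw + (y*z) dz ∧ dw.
d(omega) = (-4*x - y - z) dx ∧ dz ∧ dw + (-4*z) dx ∧ dy ∧ dw + (3*x + z) dy ∧ dz ∧ dw

For a 2-form omega = sum_{i<j} g_{ij} dx_i ∧ dx_j, the exterior derivative is
  d(omega) = sum_{i<j} d(g_{ij}) ∧ dx_i ∧ dx_j = sum_{i<j, k} (∂g_{ij}/∂x_k) dx_k ∧ dx_i ∧ dx_j.
Expand each term, using dx_k ∧ dx_i ∧ dx_j = sgn(permutation) dx_{(a)} ∧ dx_{(b)} ∧ dx_{(c)} with (a < b < c) sorted:
  d(-w*z + x^2) includes (∂/∂w)(-w*z + x^2) dw = (-z) dw, which multiplied by dx ∧ dz gives (-z) dx ∧ dz ∧ dw
  d(z*(4*x + y)) includes (∂/∂y)(z*(4*x + y)) dy = (z) dy, which multiplied by dx ∧ dw gives (-z) dx ∧ dy ∧ dw
  d(z*(4*x + y)) includes (∂/∂z)(z*(4*x + y)) dz = (4*x + y) dz, which multiplied by dx ∧ dw gives (-4*x - y) dx ∧ dz ∧ dw
  d(-w^2 - 3*x*z - 3*y^2) includes (∂/∂x)(-w^2 - 3*x*z - 3*y^2) dx = (-3*z) dx, which multiplied by dy ∧ dw gives (-3*z) dx ∧ dy ∧ dw
  d(-w^2 - 3*x*z - 3*y^2) includes (∂/∂z)(-w^2 - 3*x*z - 3*y^2) dz = (-3*x) dz, which multiplied by dy ∧ dw gives (3*x) dy ∧ dz ∧ dw
  d(y*z) includes (∂/∂y)(y*z) dy = (z) dy, which multiplied by dz ∧ dw gives (z) dy ∧ dz ∧ dw
Collecting like 3-forms: d(omega) = (-4*x - y - z) dx ∧ dz ∧ dw + (-4*z) dx ∧ dy ∧ dw + (3*x + z) dy ∧ dz ∧ dw.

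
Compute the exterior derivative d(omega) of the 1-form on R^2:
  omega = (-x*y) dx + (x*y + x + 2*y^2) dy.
d(omega) = (x + y + 1) dx ∧ dy

For a 1-form omega = sum_i f_i dx_i, the exterior derivative is
  d(omega) = sum_{i < j} (∂f_j/∂x_i - ∂f_i/∂x_j) dx_i ∧ dx_j.
  coefficient of dx ∧ dy: ∂f_2/∂x - ∂f_1/∂y = ∂(x*y + x + 2*y^2)/∂x - ∂(-x*y)/∂y = x + y + 1
Assembling: d(omega) = (x + y + 1) dx ∧ dy.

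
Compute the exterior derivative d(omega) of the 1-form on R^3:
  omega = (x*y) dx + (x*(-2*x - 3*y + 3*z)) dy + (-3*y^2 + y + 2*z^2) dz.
d(omega) = (-5*x - 3*y + 3*z) dx ∧ dy + (-3*x - 6*y + 1) dy ∧ dz

For a 1-form omega = sum_i f_i dx_i, the exterior derivative is
  d(omega) = sum_{i < j} (∂f_j/∂x_i - ∂f_i/∂x_j) dx_i ∧ dx_j.
  coefficient of dx ∧ dy: ∂f_2/∂x - ∂f_1/∂y = ∂(x*(-2*x - 3*y + 3*z))/∂x - ∂(x*y)/∂y = -5*x - 3*y + 3*z
  coefficient of dy ∧ dz: ∂f_3/∂y - ∂f_2/∂z = ∂(-3*y^2 + y + 2*z^2)/∂y - ∂(x*(-2*x - 3*y + 3*z))/∂z = -3*x - 6*y + 1
Assembling: d(omega) = (-5*x - 3*y + 3*z) dx ∧ dy + (-3*x - 6*y + 1) dy ∧ dz.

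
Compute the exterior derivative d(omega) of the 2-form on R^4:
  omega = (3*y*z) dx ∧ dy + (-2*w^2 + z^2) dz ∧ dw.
d(omega) = (3*y) dx ∧ dy ∧ dz

For a 2-form omega = sum_{i<j} g_{ij} dx_i ∧ dx_j, the exterior derivative is
  d(omega) = sum_{i<j} d(g_{ij}) ∧ dx_i ∧ dx_j = sum_{i<j, k} (∂g_{ij}/∂x_k) dx_k ∧ dx_i ∧ dx_j.
Expand each term, using dx_k ∧ dx_i ∧ dx_j = sgn(permutation) dx_{(a)} ∧ dx_{(b)} ∧ dx_{(c)} with (a < b < c) sorted:
  d(3*y*z) includes (∂/∂z)(3*y*z) dz = (3*y) dz, which multiplied by dx ∧ dy gives (3*y) dx ∧ dy ∧ dz
Collecting like 3-forms: d(omega) = (3*y) dx ∧ dy ∧ dz.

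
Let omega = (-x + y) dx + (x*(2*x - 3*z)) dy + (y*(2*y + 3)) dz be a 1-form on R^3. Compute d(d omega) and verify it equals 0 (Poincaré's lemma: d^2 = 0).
d(d omega) = 0

Step 1: d omega = sum_{i<j} (∂f_j/∂x_i - ∂f_i/∂x_j) dx_i ∧ dx_j:
  coeff of dx ∧ dy: 4*x - 3*z - 1
  coeff of dx ∧ dz: 0
  coeff of dy ∧ dz: 3*x + 4*y + 3
Step 2: Apply d again to each 2-form coefficient. The only possible 3-form in R^3 is dx ∧ dy ∧ dz, with coefficient
  ∂(coeff of dy∧dz)/∂x - ∂(coeff of dx∧dz)/∂y + ∂(coeff of dx∧dy)/∂z
  = ∂/∂x (3*x + 4*y + 3) - ∂/∂y (0) + ∂/∂z (4*x - 3*z - 1).
Each of these terms simplifies to sums of mixed partials that cancel in pairs. The result is 0 (by equality of mixed partials for smooth functions — Schwarz / Clairaut).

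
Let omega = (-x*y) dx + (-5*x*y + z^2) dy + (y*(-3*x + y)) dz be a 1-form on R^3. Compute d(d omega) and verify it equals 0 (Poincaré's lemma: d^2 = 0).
d(d omega) = 0

Step 1: d omega = sum_{i<j} (∂f_j/∂x_i - ∂f_i/∂x_j) dx_i ∧ dx_j:
  coeff of dx ∧ dy: x - 5*y
  coeff of dx ∧ dz: -3*y
  coeff of dy ∧ dz: -3*x + 2*y - 2*z
Step 2: Apply d again to each 2-form coefficient. The only possible 3-form in R^3 is dx ∧ dy ∧ dz, with coefficient
  ∂(coeff of dy∧dz)/∂x - ∂(coeff of dx∧dz)/∂y + ∂(coeff of dx∧dy)/∂z
  = ∂/∂x (-3*x + 2*y - 2*z) - ∂/∂y (-3*y) + ∂/∂z (x - 5*y).
Each of these terms simplifies to sums of mixed partials that cancel in pairs. The result is 0 (by equality of mixed partials for smooth functions — Schwarz / Clairaut).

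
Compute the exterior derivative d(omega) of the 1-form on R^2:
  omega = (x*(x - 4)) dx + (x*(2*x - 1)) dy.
d(omega) = (4*x - 1) dx ∧ dy

For a 1-form omega = sum_i f_i dx_i, the exterior derivative is
  d(omega) = sum_{i < j} (∂f_j/∂x_i - ∂f_i/∂x_j) dx_i ∧ dx_j.
  coefficient of dx ∧ dy: ∂f_2/∂x - ∂f_1/∂y = ∂(x*(2*x - 1))/∂x - ∂(x*(x - 4))/∂y = 4*x - 1
Assembling: d(omega) = (4*x - 1) dx ∧ dy.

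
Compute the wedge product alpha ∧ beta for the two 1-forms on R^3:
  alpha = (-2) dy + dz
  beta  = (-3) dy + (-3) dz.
alpha ∧ beta = (9) dy ∧ dz

Distribute the wedge, using dx_i ∧ dx_j = -dx_j ∧ dx_i and dx_i ∧ dx_i = 0. For each pair (i, j) with i < j, the coefficient of dx_i ∧ dx_j in alpha ∧ beta is (alpha_i * beta_j - alpha_j * beta_i). Collecting: alpha ∧ beta = (9) dy ∧ dz.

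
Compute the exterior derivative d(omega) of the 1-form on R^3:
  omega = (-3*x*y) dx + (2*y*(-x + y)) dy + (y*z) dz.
d(omega) = (3*x - 2*y) dx ∧ dy + (z) dy ∧ dz

For a 1-form omega = sum_i f_i dx_i, the exterior derivative is
  d(omega) = sum_{i < j} (∂f_j/∂x_i - ∂f_i/∂x_j) dx_i ∧ dx_j.
  coefficient of dx ∧ dy: ∂f_2/∂x - ∂f_1/∂y = ∂(2*y*(-x + y))/∂x - ∂(-3*x*y)/∂y = 3*x - 2*y
  coefficient of dy ∧ dz: ∂f_3/∂y - ∂f_2/∂z = ∂(y*z)/∂y - ∂(2*y*(-x + y))/∂z = z
Assembling: d(omega) = (3*x - 2*y) dx ∧ dy + (z) dy ∧ dz.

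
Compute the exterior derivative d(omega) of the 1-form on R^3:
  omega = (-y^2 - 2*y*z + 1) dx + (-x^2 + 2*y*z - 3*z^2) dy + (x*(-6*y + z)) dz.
d(omega) = (-2*x + 2*y + 2*z) dx ∧ dy + (-4*y + z) dx ∧ dz + (-6*x - 2*y + 6*z) dy ∧ dz

For a 1-form omega = sum_i f_i dx_i, the exterior derivative is
  d(omega) = sum_{i < j} (∂f_j/∂x_i - ∂f_i/∂x_j) dx_i ∧ dx_j.
  coefficient of dx ∧ dy: ∂f_2/∂x - ∂f_1/∂y = ∂(-x^2 + 2*y*z - 3*z^2)/∂x - ∂(-y^2 - 2*y*z + 1)/∂y = -2*x + 2*y + 2*z
  coefficient of dx ∧ dz: ∂f_3/∂x - ∂f_1/∂z = ∂(x*(-6*y + z))/∂x - ∂(-y^2 - 2*y*z + 1)/∂z = -4*y + z
  coefficient of dy ∧ dz: ∂f_3/∂y - ∂f_2/∂z = ∂(x*(-6*y + z))/∂y - ∂(-x^2 + 2*y*z - 3*z^2)/∂z = -6*x - 2*y + 6*z
Assembling: d(omega) = (-2*x + 2*y + 2*z) dx ∧ dy + (-4*y + z) dx ∧ dz + (-6*x - 2*y + 6*z) dy ∧ dz.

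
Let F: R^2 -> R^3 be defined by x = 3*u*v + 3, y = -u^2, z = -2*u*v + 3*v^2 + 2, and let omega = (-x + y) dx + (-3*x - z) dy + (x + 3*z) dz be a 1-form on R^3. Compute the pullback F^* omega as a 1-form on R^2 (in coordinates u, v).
F^* omega = (11*u^2*v + 3*u*v^2 + 22*u - 18*v^3 - 27*v) du + (-3*u^3 - 3*u^2*v - 36*u*v^2 - 27*u + 54*v^3 + 54*v) dv

Using F^*(f dg) = (f ∘ F) d(g ∘ F), substitute each coordinate x_i by F_i(u, v) in f_i, and replace dx_i by d F_i = (∂F_i/∂u) du + (∂F_i/∂v) dv.
  For the x component: f_1(F) = -u^2 - 3*u*v - 3; d F_1 = (3*v) du + (3*u) dv
  For the y component: f_2(F) = -7*u*v - 3*v^2 - 11; d F_2 = (-2*u) du + (0) dv
  For the z component: f_3(F) = -3*u*v + 9*v^2 + 9; d F_3 = (-2*v) du + (-2*u + 6*v) dv
Combining and collecting du, dv coefficients:
  coeff of du: 11*u^2*v + 3*u*v^2 + 22*u - 18*v^3 - 27*v
  coeff of dv: -3*u^3 - 3*u^2*v - 36*u*v^2 - 27*u + 54*v^3 + 54*v
F^* omega = (11*u^2*v + 3*u*v^2 + 22*u - 18*v^3 - 27*v) du + (-3*u^3 - 3*u^2*v - 36*u*v^2 - 27*u + 54*v^3 + 54*v) dv.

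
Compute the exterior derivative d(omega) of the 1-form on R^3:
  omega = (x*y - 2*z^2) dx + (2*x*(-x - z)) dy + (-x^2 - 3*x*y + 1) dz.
d(omega) = (-5*x - 2*z) dx ∧ dy + (-2*x - 3*y + 4*z) dx ∧ dz + (-x) dy ∧ dz

For a 1-form omega = sum_i f_i dx_i, the exterior derivative is
  d(omega) = sum_{i < j} (∂f_j/∂x_i - ∂f_i/∂x_j) dx_i ∧ dx_j.
  coefficient of dx ∧ dy: ∂f_2/∂x - ∂f_1/∂y = ∂(2*x*(-x - z))/∂x - ∂(x*y - 2*z^2)/∂y = -5*x - 2*z
  coefficient of dx ∧ dz: ∂f_3/∂x - ∂f_1/∂z = ∂(-x^2 - 3*x*y + 1)/∂x - ∂(x*y - 2*z^2)/∂z = -2*x - 3*y + 4*z
  coefficient of dy ∧ dz: ∂f_3/∂y - ∂f_2/∂z = ∂(-x^2 - 3*x*y + 1)/∂y - ∂(2*x*(-x - z))/∂z = -x
Assembling: d(omega) = (-5*x - 2*z) dx ∧ dy + (-2*x - 3*y + 4*z) dx ∧ dz + (-x) dy ∧ dz.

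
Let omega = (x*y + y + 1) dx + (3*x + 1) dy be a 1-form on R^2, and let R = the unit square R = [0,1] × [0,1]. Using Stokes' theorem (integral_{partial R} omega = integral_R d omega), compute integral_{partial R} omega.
integral_(partial R) omega = 3/2

Stokes: integral_partial_R omega = integral_R d omega with d omega = (∂Q/∂x - ∂P/∂y) dx ∧ dy.
  ∂Q/∂x = 3
  ∂P/∂y = x + 1
  integrand = ∂Q/∂x - ∂P/∂y = 2 - x.
Integrating over R: integral_0^1 integral_0^1 (2 - x) dx dy = 3/2.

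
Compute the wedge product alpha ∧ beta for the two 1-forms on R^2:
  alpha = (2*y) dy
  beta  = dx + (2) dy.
alpha ∧ beta = (-2*y) dx ∧ dy

Distribute the wedge, using dx_i ∧ dx_j = -dx_j ∧ dx_i and dx_i ∧ dx_i = 0. For each pair (i, j) with i < j, the coefficient of dx_i ∧ dx_j in alpha ∧ beta is (alpha_i * beta_j - alpha_j * beta_i). Collecting: alpha ∧ beta = (-2*y) dx ∧ dy.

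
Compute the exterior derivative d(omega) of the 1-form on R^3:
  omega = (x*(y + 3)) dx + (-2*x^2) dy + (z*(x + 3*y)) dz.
d(omega) = (-5*x) dx ∧ dy + (z) dx ∧ dz + (3*z) dy ∧ dz

For a 1-form omega = sum_i f_i dx_i, the exterior derivative is
  d(omega) = sum_{i < j} (∂f_j/∂x_i - ∂f_i/∂x_j) dx_i ∧ dx_j.
  coefficient of dx ∧ dy: ∂f_2/∂x - ∂f_1/∂y = ∂(-2*x^2)/∂x - ∂(x*(y + 3))/∂y = -5*x
  coefficient of dx ∧ dz: ∂f_3/∂x - ∂f_1/∂z = ∂(z*(x + 3*y))/∂x - ∂(x*(y + 3))/∂z = z
  coefficient of dy ∧ dz: ∂f_3/∂y - ∂f_2/∂z = ∂(z*(x + 3*y))/∂y - ∂(-2*x^2)/∂z = 3*z
Assembling: d(omega) = (-5*x) dx ∧ dy + (z) dx ∧ dz + (3*z) dy ∧ dz.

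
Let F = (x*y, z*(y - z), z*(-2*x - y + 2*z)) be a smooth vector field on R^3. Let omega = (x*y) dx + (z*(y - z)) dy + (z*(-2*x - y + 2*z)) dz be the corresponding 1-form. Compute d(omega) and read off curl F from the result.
d(omega) = (-y + z) dy ∧ dz + (2*z) dz ∧ dx + (-x) dx ∧ dy; curl F = (-y + z, 2*z, -x)

d omega = sum_{i<j} (∂f_j/∂x_i - ∂f_i/∂x_j) dx_i ∧ dx_j. Under the identification (dy ∧ dz, dz ∧ dx, dx ∧ dy) ↔ (e_x, e_y, e_z), the coefficients are exactly the components of curl F. Compute:
  ∂R/∂y - ∂Q/∂z = (-z) - (y - 2*z) = -y + z
  ∂P/∂z - ∂R/∂x = (0) - (-2*z) = 2*z
  ∂Q/∂x - ∂P/∂y = (0) - (x) = -x.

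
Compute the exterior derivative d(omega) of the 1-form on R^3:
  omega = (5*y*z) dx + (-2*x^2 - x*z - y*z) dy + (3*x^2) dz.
d(omega) = (-4*x - 6*z) dx ∧ dy + (6*x - 5*y) dx ∧ dz + (x + y) dy ∧ dz

For a 1-form omega = sum_i f_i dx_i, the exterior derivative is
  d(omega) = sum_{i < j} (∂f_j/∂x_i - ∂f_i/∂x_j) dx_i ∧ dx_j.
  coefficient of dx ∧ dy: ∂f_2/∂x - ∂f_1/∂y = ∂(-2*x^2 - x*z - y*z)/∂x - ∂(5*y*z)/∂y = -4*x - 6*z
  coefficient of dx ∧ dz: ∂f_3/∂x - ∂f_1/∂z = ∂(3*x^2)/∂x - ∂(5*y*z)/∂z = 6*x - 5*y
  coefficient of dy ∧ dz: ∂f_3/∂y - ∂f_2/∂z = ∂(3*x^2)/∂y - ∂(-2*x^2 - x*z - y*z)/∂z = x + y
Assembling: d(omega) = (-4*x - 6*z) dx ∧ dy + (6*x - 5*y) dx ∧ dz + (x + y) dy ∧ dz.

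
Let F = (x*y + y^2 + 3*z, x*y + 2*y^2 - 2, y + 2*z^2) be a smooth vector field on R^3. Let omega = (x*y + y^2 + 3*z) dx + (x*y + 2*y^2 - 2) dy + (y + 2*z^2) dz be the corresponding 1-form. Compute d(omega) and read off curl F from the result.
d(omega) = (1) dy ∧ dz + (3) dz ∧ dx + (-x - y) dx ∧ dy; curl F = (1, 3, -x - y)

d omega = sum_{i<j} (∂f_j/∂x_i - ∂f_i/∂x_j) dx_i ∧ dx_j. Under the identification (dy ∧ dz, dz ∧ dx, dx ∧ dy) ↔ (e_x, e_y, e_z), the coefficients are exactly the components of curl F. Compute:
  ∂R/∂y - ∂Q/∂z = (1) - (0) = 1
  ∂P/∂z - ∂R/∂x = (3) - (0) = 3
  ∂Q/∂x - ∂P/∂y = (y) - (x + 2*y) = -x - y.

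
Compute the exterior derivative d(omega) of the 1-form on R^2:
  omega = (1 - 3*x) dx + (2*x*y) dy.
d(omega) = (2*y) dx ∧ dy

For a 1-form omega = sum_i f_i dx_i, the exterior derivative is
  d(omega) = sum_{i < j} (∂f_j/∂x_i - ∂f_i/∂x_j) dx_i ∧ dx_j.
  coefficient of dx ∧ dy: ∂f_2/∂x - ∂f_1/∂y = ∂(2*x*y)/∂x - ∂(1 - 3*x)/∂y = 2*y
Assembling: d(omega) = (2*y) dx ∧ dy.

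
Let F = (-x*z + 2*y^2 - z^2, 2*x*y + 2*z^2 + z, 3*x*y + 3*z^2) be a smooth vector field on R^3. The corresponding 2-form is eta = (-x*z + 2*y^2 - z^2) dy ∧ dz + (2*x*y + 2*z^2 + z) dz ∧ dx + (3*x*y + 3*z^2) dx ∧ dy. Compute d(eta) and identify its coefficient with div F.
d(eta) = (2*x + 5*z) dx ∧ dy ∧ dz; div F = 2*x + 5*z

For a 2-form in R^3 of the form above, applying d gives a 3-form with coefficient ∂P/∂x + ∂Q/∂y + ∂R/∂z:
  ∂P/∂x = -z
  ∂Q/∂y = 2*x
  ∂R/∂z = 6*z
Sum = 2*x + 5*z, which is exactly div F.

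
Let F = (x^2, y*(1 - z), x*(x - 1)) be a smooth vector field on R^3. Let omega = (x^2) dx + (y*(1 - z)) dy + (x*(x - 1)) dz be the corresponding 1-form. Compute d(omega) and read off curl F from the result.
d(omega) = (y) dy ∧ dz + (1 - 2*x) dz ∧ dx + (0) dx ∧ dy; curl F = (y, 1 - 2*x, 0)

d omega = sum_{i<j} (∂f_j/∂x_i - ∂f_i/∂x_j) dx_i ∧ dx_j. Under the identification (dy ∧ dz, dz ∧ dx, dx ∧ dy) ↔ (e_x, e_y, e_z), the coefficients are exactly the components of curl F. Compute:
  ∂R/∂y - ∂Q/∂z = (0) - (-y) = y
  ∂P/∂z - ∂R/∂x = (0) - (2*x - 1) = 1 - 2*x
  ∂Q/∂x - ∂P/∂y = (0) - (0) = 0.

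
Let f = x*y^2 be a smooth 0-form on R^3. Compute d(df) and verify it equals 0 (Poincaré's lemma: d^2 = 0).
d(df) = 0

Step 1: df = sum_i (∂f/∂x_i) dx_i = (y^2) dx + (2*x*y) dy + (0) dz.
Step 2: Apply d again. Using the 1-form formula, the coefficient of dx ∧ dy in d(df) is ∂^2 f/∂x ∂y - ∂^2 f/∂y ∂x = (2*y) - (2*y) = 0 (equality of mixed partials for smooth f).
Similarly for dx ∧ dz and dy ∧ dz — all coefficients vanish. So d(df) = 0.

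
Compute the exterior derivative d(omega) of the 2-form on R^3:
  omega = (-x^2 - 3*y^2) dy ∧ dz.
d(omega) = (-2*x) dx ∧ dy ∧ dz

For a 2-form omega = sum_{i<j} g_{ij} dx_i ∧ dx_j, the exterior derivative is
  d(omega) = sum_{i<j} d(g_{ij}) ∧ dx_i ∧ dx_j = sum_{i<j, k} (∂g_{ij}/∂x_k) dx_k ∧ dx_i ∧ dx_j.
Expand each term, using dx_k ∧ dx_i ∧ dx_j = sgn(permutation) dx_{(a)} ∧ dx_{(b)} ∧ dx_{(c)} with (a < b < c) sorted:
  d(-x^2 - 3*y^2) includes (∂/∂x)(-x^2 - 3*y^2) dx = (-2*x) dx, which multiplied by dy ∧ dz gives (-2*x) dx ∧ dy ∧ dz
Collecting like 3-forms: d(omega) = (-2*x) dx ∧ dy ∧ dz.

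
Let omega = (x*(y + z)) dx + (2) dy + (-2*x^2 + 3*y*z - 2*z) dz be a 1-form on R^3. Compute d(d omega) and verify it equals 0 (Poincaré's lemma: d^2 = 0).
d(d omega) = 0

Step 1: d omega = sum_{i<j} (∂f_j/∂x_i - ∂f_i/∂x_j) dx_i ∧ dx_j:
  coeff of dx ∧ dy: -x
  coeff of dx ∧ dz: -5*x
  coeff of dy ∧ dz: 3*z
Step 2: Apply d again to each 2-form coefficient. The only possible 3-form in R^3 is dx ∧ dy ∧ dz, with coefficient
  ∂(coeff of dy∧dz)/∂x - ∂(coeff of dx∧dz)/∂y + ∂(coeff of dx∧dy)/∂z
  = ∂/∂x (3*z) - ∂/∂y (-5*x) + ∂/∂z (-x).
Each of these terms simplifies to sums of mixed partials that cancel in pairs. The result is 0 (by equality of mixed partials for smooth functions — Schwarz / Clairaut).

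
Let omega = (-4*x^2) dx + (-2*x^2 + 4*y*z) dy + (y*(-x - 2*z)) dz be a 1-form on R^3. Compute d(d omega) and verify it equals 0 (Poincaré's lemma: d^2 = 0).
d(d omega) = 0

Step 1: d omega = sum_{i<j} (∂f_j/∂x_i - ∂f_i/∂x_j) dx_i ∧ dx_j:
  coeff of dx ∧ dy: -4*x
  coeff of dx ∧ dz: -y
  coeff of dy ∧ dz: -x - 4*y - 2*z
Step 2: Apply d again to each 2-form coefficient. The only possible 3-form in R^3 is dx ∧ dy ∧ dz, with coefficient
  ∂(coeff of dy∧dz)/∂x - ∂(coeff of dx∧dz)/∂y + ∂(coeff of dx∧dy)/∂z
  = ∂/∂x (-x - 4*y - 2*z) - ∂/∂y (-y) + ∂/∂z (-4*x).
Each of these terms simplifies to sums of mixed partials that cancel in pairs. The result is 0 (by equality of mixed partials for smooth functions — Schwarz / Clairaut).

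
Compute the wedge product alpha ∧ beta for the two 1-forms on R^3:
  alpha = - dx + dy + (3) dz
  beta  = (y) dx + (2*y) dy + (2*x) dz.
alpha ∧ beta = (-3*y) dx ∧ dy + (-2*x - 3*y) dx ∧ dz + (2*x - 6*y) dy ∧ dz

Distribute the wedge, using dx_i ∧ dx_j = -dx_j ∧ dx_i and dx_i ∧ dx_i = 0. For each pair (i, j) with i < j, the coefficient of dx_i ∧ dx_j in alpha ∧ beta is (alpha_i * beta_j - alpha_j * beta_i). Collecting: alpha ∧ beta = (-3*y) dx ∧ dy + (-2*x - 3*y) dx ∧ dz + (2*x - 6*y) dy ∧ dz.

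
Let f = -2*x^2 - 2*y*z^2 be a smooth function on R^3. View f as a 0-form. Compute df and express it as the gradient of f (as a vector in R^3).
df = (-4*x) dx + (-2*z^2) dy + (-4*y*z) dz; grad f = (-4*x, -2*z^2, -4*y*z)

For a 0-form f, d f = (∂f/∂x) dx + (∂f/∂y) dy + (∂f/∂z) dz. The components of the vector representation are exactly the entries of grad f in Cartesian coordinates:
  ∂f/∂x = -4*x
  ∂f/∂y = -2*z^2
  ∂f/∂z = -4*y*z.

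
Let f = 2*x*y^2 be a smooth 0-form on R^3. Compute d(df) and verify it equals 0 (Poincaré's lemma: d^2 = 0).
d(df) = 0

Step 1: df = sum_i (∂f/∂x_i) dx_i = (2*y^2) dx + (4*x*y) dy + (0) dz.
Step 2: Apply d again. Using the 1-form formula, the coefficient of dx ∧ dy in d(df) is ∂^2 f/∂x ∂y - ∂^2 f/∂y ∂x = (4*y) - (4*y) = 0 (equality of mixed partials for smooth f).
Similarly for dx ∧ dz and dy ∧ dz — all coefficients vanish. So d(df) = 0.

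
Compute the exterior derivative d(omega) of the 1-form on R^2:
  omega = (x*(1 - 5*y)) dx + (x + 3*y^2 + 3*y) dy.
d(omega) = (5*x + 1) dx ∧ dy

For a 1-form omega = sum_i f_i dx_i, the exterior derivative is
  d(omega) = sum_{i < j} (∂f_j/∂x_i - ∂f_i/∂x_j) dx_i ∧ dx_j.
  coefficient of dx ∧ dy: ∂f_2/∂x - ∂f_1/∂y = ∂(x + 3*y^2 + 3*y)/∂x - ∂(x*(1 - 5*y))/∂y = 5*x + 1
Assembling: d(omega) = (5*x + 1) dx ∧ dy.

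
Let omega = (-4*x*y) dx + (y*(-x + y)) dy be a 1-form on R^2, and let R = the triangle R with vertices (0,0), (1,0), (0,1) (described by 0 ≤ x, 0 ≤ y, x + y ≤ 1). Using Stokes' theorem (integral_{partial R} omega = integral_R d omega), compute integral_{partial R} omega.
integral_(partial R) omega = 1/2

Stokes: integral_partial_R omega = integral_R d omega with d omega = (∂Q/∂x - ∂P/∂y) dx ∧ dy.
  ∂Q/∂x = -y
  ∂P/∂y = -4*x
  integrand = ∂Q/∂x - ∂P/∂y = 4*x - y.
Integrating over R: integral_0^1 integral_0^{1-x} (4*x - y) dy dx = 1/2.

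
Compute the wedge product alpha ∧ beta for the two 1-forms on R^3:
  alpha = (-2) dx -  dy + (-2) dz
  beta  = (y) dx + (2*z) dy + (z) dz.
alpha ∧ beta = (y - 4*z) dx ∧ dy + (2*y - 2*z) dx ∧ dz + (3*z) dy ∧ dz

Distribute the wedge, using dx_i ∧ dx_j = -dx_j ∧ dx_i and dx_i ∧ dx_i = 0. For each pair (i, j) with i < j, the coefficient of dx_i ∧ dx_j in alpha ∧ beta is (alpha_i * beta_j - alpha_j * beta_i). Collecting: alpha ∧ beta = (y - 4*z) dx ∧ dy + (2*y - 2*z) dx ∧ dz + (3*z) dy ∧ dz.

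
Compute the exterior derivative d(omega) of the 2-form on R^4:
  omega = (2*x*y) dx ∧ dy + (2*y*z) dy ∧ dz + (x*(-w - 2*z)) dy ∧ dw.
d(omega) = (-w - 2*z) dx ∧ dy ∧ dw + (2*x) dy ∧ dz ∧ dw

For a 2-form omega = sum_{i<j} g_{ij} dx_i ∧ dx_j, the exterior derivative is
  d(omega) = sum_{i<j} d(g_{ij}) ∧ dx_i ∧ dx_j = sum_{i<j, k} (∂g_{ij}/∂x_k) dx_k ∧ dx_i ∧ dx_j.
Expand each term, using dx_k ∧ dx_i ∧ dx_j = sgn(permutation) dx_{(a)} ∧ dx_{(b)} ∧ dx_{(c)} with (a < b < c) sorted:
  d(x*(-w - 2*z)) includes (∂/∂x)(x*(-w - 2*z)) dx = (-w - 2*z) dx, which multiplied by dy ∧ dw gives (-w - 2*z) dx ∧ dy ∧ dw
  d(x*(-w - 2*z)) includes (∂/∂z)(x*(-w - 2*z)) dz = (-2*x) dz, which multiplied by dy ∧ dw gives (2*x) dy ∧ dz ∧ dw
Collecting like 3-forms: d(omega) = (-w - 2*z) dx ∧ dy ∧ dw + (2*x) dy ∧ dz ∧ dw.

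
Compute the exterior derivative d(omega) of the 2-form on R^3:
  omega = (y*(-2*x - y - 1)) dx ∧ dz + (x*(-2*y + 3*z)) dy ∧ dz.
d(omega) = (2*x + 3*z + 1) dx ∧ dy ∧ dz

For a 2-form omega = sum_{i<j} g_{ij} dx_i ∧ dx_j, the exterior derivative is
  d(omega) = sum_{i<j} d(g_{ij}) ∧ dx_i ∧ dx_j = sum_{i<j, k} (∂g_{ij}/∂x_k) dx_k ∧ dx_i ∧ dx_j.
Expand each term, using dx_k ∧ dx_i ∧ dx_j = sgn(permutation) dx_{(a)} ∧ dx_{(b)} ∧ dx_{(c)} with (a < b < c) sorted:
  d(y*(-2*x - y - 1)) includes (∂/∂y)(y*(-2*x - y - 1)) dy = (-2*x - 2*y - 1) dy, which multiplied by dx ∧ dz gives (2*x + 2*y + 1) dx ∧ dy ∧ dz
  d(x*(-2*y + 3*z)) includes (∂/∂x)(x*(-2*y + 3*z)) dx = (-2*y + 3*z) dx, which multiplied by dy ∧ dz gives (-2*y + 3*z) dx ∧ dy ∧ dz
Collecting like 3-forms: d(omega) = (2*x + 3*z + 1) dx ∧ dy ∧ dz.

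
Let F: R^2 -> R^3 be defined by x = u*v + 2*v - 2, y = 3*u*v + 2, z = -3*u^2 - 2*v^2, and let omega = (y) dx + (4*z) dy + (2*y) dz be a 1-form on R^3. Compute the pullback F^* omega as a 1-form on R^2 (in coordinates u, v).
F^* omega = (-72*u^2*v + 3*u*v^2 - 24*u - 24*v^3 + 2*v) du + (-36*u^3 + 3*u^2*v - 48*u*v^2 + 6*u*v + 2*u - 16*v + 4) dv

Using F^*(f dg) = (f ∘ F) d(g ∘ F), substitute each coordinate x_i by F_i(u, v) in f_i, and replace dx_i by d F_i = (∂F_i/∂u) du + (∂F_i/∂v) dv.
  For the x component: f_1(F) = 3*u*v + 2; d F_1 = (v) du + (u + 2) dv
  For the y component: f_2(F) = -12*u^2 - 8*v^2; d F_2 = (3*v) du + (3*u) dv
  For the z component: f_3(F) = 6*u*v + 4; d F_3 = (-6*u) du + (-4*v) dv
Combining and collecting du, dv coefficients:
  coeff of du: -72*u^2*v + 3*u*v^2 - 24*u - 24*v^3 + 2*v
  coeff of dv: -36*u^3 + 3*u^2*v - 48*u*v^2 + 6*u*v + 2*u - 16*v + 4
F^* omega = (-72*u^2*v + 3*u*v^2 - 24*u - 24*v^3 + 2*v) du + (-36*u^3 + 3*u^2*v - 48*u*v^2 + 6*u*v + 2*u - 16*v + 4) dv.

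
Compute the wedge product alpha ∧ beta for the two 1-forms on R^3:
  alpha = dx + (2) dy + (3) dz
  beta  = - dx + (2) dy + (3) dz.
alpha ∧ beta = (4) dx ∧ dy + (6) dx ∧ dz

Distribute the wedge, using dx_i ∧ dx_j = -dx_j ∧ dx_i and dx_i ∧ dx_i = 0. For each pair (i, j) with i < j, the coefficient of dx_i ∧ dx_j in alpha ∧ beta is (alpha_i * beta_j - alpha_j * beta_i). Collecting: alpha ∧ beta = (4) dx ∧ dy + (6) dx ∧ dz.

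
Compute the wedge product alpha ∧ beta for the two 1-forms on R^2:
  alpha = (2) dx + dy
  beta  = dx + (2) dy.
alpha ∧ beta = (3) dx ∧ dy

Distribute the wedge, using dx_i ∧ dx_j = -dx_j ∧ dx_i and dx_i ∧ dx_i = 0. For each pair (i, j) with i < j, the coefficient of dx_i ∧ dx_j in alpha ∧ beta is (alpha_i * beta_j - alpha_j * beta_i). Collecting: alpha ∧ beta = (3) dx ∧ dy.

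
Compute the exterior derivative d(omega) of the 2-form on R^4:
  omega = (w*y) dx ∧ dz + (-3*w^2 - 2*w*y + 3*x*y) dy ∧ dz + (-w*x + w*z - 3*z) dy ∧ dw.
d(omega) = (-w + 3*y) dx ∧ dy ∧ dz + (y) dx ∧ dz ∧ dw + (-7*w - 2*y + 3) dy ∧ dz ∧ dw + (-w) dx ∧ dy ∧ dw

For a 2-form omega = sum_{i<j} g_{ij} dx_i ∧ dx_j, the exterior derivative is
  d(omega) = sum_{i<j} d(g_{ij}) ∧ dx_i ∧ dx_j = sum_{i<j, k} (∂g_{ij}/∂x_k) dx_k ∧ dx_i ∧ dx_j.
Expand each term, using dx_k ∧ dx_i ∧ dx_j = sgn(permutation) dx_{(a)} ∧ dx_{(b)} ∧ dx_{(c)} with (a < b < c) sorted:
  d(w*y) includes (∂/∂y)(w*y) dy = (w) dy, which multiplied by dx ∧ dz gives (-w) dx ∧ dy ∧ dz
  d(w*y) includes (∂/∂w)(w*y) dw = (y) dw, which multiplied by dx ∧ dz gives (y) dx ∧ dz ∧ dw
  d(-3*w^2 - 2*w*y + 3*x*y) includes (∂/∂x)(-3*w^2 - 2*w*y + 3*x*y) dx = (3*y) dx, which multiplied by dy ∧ dz gives (3*y) dx ∧ dy ∧ dz
  d(-3*w^2 - 2*w*y + 3*x*y) includes (∂/∂w)(-3*w^2 - 2*w*y + 3*x*y) dw = (-6*w - 2*y) dw, which multiplied by dy ∧ dz gives (-6*w - 2*y) dy ∧ dz ∧ dw
  d(-w*x + w*z - 3*z) includes (∂/∂x)(-w*x + w*z - 3*z) dx = (-w) dx, which multiplied by dy ∧ dw gives (-w) dx ∧ dy ∧ dw
  d(-w*x + w*z - 3*z) includes (∂/∂z)(-w*x + w*z - 3*z) dz = (w - 3) dz, which multiplied by dy ∧ dw gives (3 - w) dy ∧ dz ∧ dw
Collecting like 3-forms: d(omega) = (-w + 3*y) dx ∧ dy ∧ dz + (y) dx ∧ dz ∧ dw + (-7*w - 2*y + 3) dy ∧ dz ∧ dw + (-w) dx ∧ dy ∧ dw.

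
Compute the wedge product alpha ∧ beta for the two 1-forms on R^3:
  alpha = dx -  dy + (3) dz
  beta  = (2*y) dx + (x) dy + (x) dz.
alpha ∧ beta = (x + 2*y) dx ∧ dy + (x - 6*y) dx ∧ dz + (-4*x) dy ∧ dz

Distribute the wedge, using dx_i ∧ dx_j = -dx_j ∧ dx_i and dx_i ∧ dx_i = 0. For each pair (i, j) with i < j, the coefficient of dx_i ∧ dx_j in alpha ∧ beta is (alpha_i * beta_j - alpha_j * beta_i). Collecting: alpha ∧ beta = (x + 2*y) dx ∧ dy + (x - 6*y) dx ∧ dz + (-4*x) dy ∧ dz.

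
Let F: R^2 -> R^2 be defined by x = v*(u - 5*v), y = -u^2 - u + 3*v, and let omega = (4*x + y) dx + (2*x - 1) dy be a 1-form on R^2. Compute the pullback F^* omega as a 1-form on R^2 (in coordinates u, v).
F^* omega = (-5*u^2*v + 24*u*v^2 - 3*u*v + 2*u - 20*v^3 + 13*v^2 + 1) du + (-u^3 + 14*u^2*v - u^2 - 60*u*v^2 + 19*u*v + 200*v^3 - 60*v^2 - 3) dv

Using F^*(f dg) = (f ∘ F) d(g ∘ F), substitute each coordinate x_i by F_i(u, v) in f_i, and replace dx_i by d F_i = (∂F_i/∂u) du + (∂F_i/∂v) dv.
  For the x component: f_1(F) = -u^2 + 4*u*v - u - 20*v^2 + 3*v; d F_1 = (v) du + (u - 10*v) dv
  For the y component: f_2(F) = 2*u*v - 10*v^2 - 1; d F_2 = (-2*u - 1) du + (3) dv
Combining and collecting du, dv coefficients:
  coeff of du: -5*u^2*v + 24*u*v^2 - 3*u*v + 2*u - 20*v^3 + 13*v^2 + 1
  coeff of dv: -u^3 + 14*u^2*v - u^2 - 60*u*v^2 + 19*u*v + 200*v^3 - 60*v^2 - 3
F^* omega = (-5*u^2*v + 24*u*v^2 - 3*u*v + 2*u - 20*v^3 + 13*v^2 + 1) du + (-u^3 + 14*u^2*v - u^2 - 60*u*v^2 + 19*u*v + 200*v^3 - 60*v^2 - 3) dv.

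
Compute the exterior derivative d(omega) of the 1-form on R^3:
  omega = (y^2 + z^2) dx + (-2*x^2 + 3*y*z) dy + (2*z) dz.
d(omega) = (-4*x - 2*y) dx ∧ dy + (-2*z) dx ∧ dz + (-3*y) dy ∧ dz

For a 1-form omega = sum_i f_i dx_i, the exterior derivative is
  d(omega) = sum_{i < j} (∂f_j/∂x_i - ∂f_i/∂x_j) dx_i ∧ dx_j.
  coefficient of dx ∧ dy: ∂f_2/∂x - ∂f_1/∂y = ∂(-2*x^2 + 3*y*z)/∂x - ∂(y^2 + z^2)/∂y = -4*x - 2*y
  coefficient of dx ∧ dz: ∂f_3/∂x - ∂f_1/∂z = ∂(2*z)/∂x - ∂(y^2 + z^2)/∂z = -2*z
  coefficient of dy ∧ dz: ∂f_3/∂y - ∂f_2/∂z = ∂(2*z)/∂y - ∂(-2*x^2 + 3*y*z)/∂z = -3*y
Assembling: d(omega) = (-4*x - 2*y) dx ∧ dy + (-2*z) dx ∧ dz + (-3*y) dy ∧ dz.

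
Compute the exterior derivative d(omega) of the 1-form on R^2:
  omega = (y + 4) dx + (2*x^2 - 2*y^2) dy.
d(omega) = (4*x - 1) dx ∧ dy

For a 1-form omega = sum_i f_i dx_i, the exterior derivative is
  d(omega) = sum_{i < j} (∂f_j/∂x_i - ∂f_i/∂x_j) dx_i ∧ dx_j.
  coefficient of dx ∧ dy: ∂f_2/∂x - ∂f_1/∂y = ∂(2*x^2 - 2*y^2)/∂x - ∂(y + 4)/∂y = 4*x - 1
Assembling: d(omega) = (4*x - 1) dx ∧ dy.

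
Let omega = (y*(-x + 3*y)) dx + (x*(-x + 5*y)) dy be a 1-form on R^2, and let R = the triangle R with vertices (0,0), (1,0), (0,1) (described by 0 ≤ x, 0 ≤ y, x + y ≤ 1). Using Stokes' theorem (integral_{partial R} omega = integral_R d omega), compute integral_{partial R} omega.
integral_(partial R) omega = -1/3

Stokes: integral_partial_R omega = integral_R d omega with d omega = (∂Q/∂x - ∂P/∂y) dx ∧ dy.
  ∂Q/∂x = -2*x + 5*y
  ∂P/∂y = -x + 6*y
  integrand = ∂Q/∂x - ∂P/∂y = -x - y.
Integrating over R: integral_0^1 integral_0^{1-x} (-x - y) dy dx = -1/3.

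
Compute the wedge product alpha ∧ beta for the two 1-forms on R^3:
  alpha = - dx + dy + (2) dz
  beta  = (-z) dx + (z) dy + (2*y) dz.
alpha ∧ beta = (-2*y + 2*z) dx ∧ dz + (2*y - 2*z) dy ∧ dz

Distribute the wedge, using dx_i ∧ dx_j = -dx_j ∧ dx_i and dx_i ∧ dx_i = 0. For each pair (i, j) with i < j, the coefficient of dx_i ∧ dx_j in alpha ∧ beta is (alpha_i * beta_j - alpha_j * beta_i). Collecting: alpha ∧ beta = (-2*y + 2*z) dx ∧ dz + (2*y - 2*z) dy ∧ dz.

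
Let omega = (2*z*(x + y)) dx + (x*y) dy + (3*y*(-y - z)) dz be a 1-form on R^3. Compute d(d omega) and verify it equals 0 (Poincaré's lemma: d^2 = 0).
d(d omega) = 0

Step 1: d omega = sum_{i<j} (∂f_j/∂x_i - ∂f_i/∂x_j) dx_i ∧ dx_j:
  coeff of dx ∧ dy: y - 2*z
  coeff of dx ∧ dz: -2*x - 2*y
  coeff of dy ∧ dz: -6*y - 3*z
Step 2: Apply d again to each 2-form coefficient. The only possible 3-form in R^3 is dx ∧ dy ∧ dz, with coefficient
  ∂(coeff of dy∧dz)/∂x - ∂(coeff of dx∧dz)/∂y + ∂(coeff of dx∧dy)/∂z
  = ∂/∂x (-6*y - 3*z) - ∂/∂y (-2*x - 2*y) + ∂/∂z (y - 2*z).
Each of these terms simplifies to sums of mixed partials that cancel in pairs. The result is 0 (by equality of mixed partials for smooth functions — Schwarz / Clairaut).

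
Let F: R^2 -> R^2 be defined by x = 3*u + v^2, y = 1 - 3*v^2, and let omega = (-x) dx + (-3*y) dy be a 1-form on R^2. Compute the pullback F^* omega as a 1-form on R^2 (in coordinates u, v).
F^* omega = (-9*u - 3*v^2) du + (2*v*(-3*u - 28*v^2 + 9)) dv

Using F^*(f dg) = (f ∘ F) d(g ∘ F), substitute each coordinate x_i by F_i(u, v) in f_i, and replace dx_i by d F_i = (∂F_i/∂u) du + (∂F_i/∂v) dv.
  For the x component: f_1(F) = -3*u - v^2; d F_1 = (3) du + (2*v) dv
  For the y component: f_2(F) = 9*v^2 - 3; d F_2 = (0) du + (-6*v) dv
Combining and collecting du, dv coefficients:
  coeff of du: -9*u - 3*v^2
  coeff of dv: 2*v*(-3*u - 28*v^2 + 9)
F^* omega = (-9*u - 3*v^2) du + (2*v*(-3*u - 28*v^2 + 9)) dv.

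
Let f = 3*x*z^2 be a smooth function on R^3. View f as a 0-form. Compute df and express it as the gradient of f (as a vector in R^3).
df = (3*z^2) dx + (0) dy + (6*x*z) dz; grad f = (3*z^2, 0, 6*x*z)

For a 0-form f, d f = (∂f/∂x) dx + (∂f/∂y) dy + (∂f/∂z) dz. The components of the vector representation are exactly the entries of grad f in Cartesian coordinates:
  ∂f/∂x = 3*z^2
  ∂f/∂y = 0
  ∂f/∂z = 6*x*z.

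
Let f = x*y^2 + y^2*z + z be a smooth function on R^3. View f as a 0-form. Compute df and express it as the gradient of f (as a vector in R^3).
df = (y^2) dx + (2*y*(x + z)) dy + (y^2 + 1) dz; grad f = (y^2, 2*y*(x + z), y^2 + 1)

For a 0-form f, d f = (∂f/∂x) dx + (∂f/∂y) dy + (∂f/∂z) dz. The components of the vector representation are exactly the entries of grad f in Cartesian coordinates:
  ∂f/∂x = y^2
  ∂f/∂y = 2*y*(x + z)
  ∂f/∂z = y^2 + 1.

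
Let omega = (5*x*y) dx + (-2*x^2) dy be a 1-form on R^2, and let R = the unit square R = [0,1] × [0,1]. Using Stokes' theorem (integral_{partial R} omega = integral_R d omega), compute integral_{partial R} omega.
integral_(partial R) omega = -9/2

Stokes: integral_partial_R omega = integral_R d omega with d omega = (∂Q/∂x - ∂P/∂y) dx ∧ dy.
  ∂Q/∂x = -4*x
  ∂P/∂y = 5*x
  integrand = ∂Q/∂x - ∂P/∂y = -9*x.
Integrating over R: integral_0^1 integral_0^1 (-9*x) dx dy = -9/2.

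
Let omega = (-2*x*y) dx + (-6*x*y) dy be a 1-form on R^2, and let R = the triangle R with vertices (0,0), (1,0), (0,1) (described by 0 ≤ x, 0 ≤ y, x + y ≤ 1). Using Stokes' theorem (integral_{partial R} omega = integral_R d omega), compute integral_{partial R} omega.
integral_(partial R) omega = -2/3

Stokes: integral_partial_R omega = integral_R d omega with d omega = (∂Q/∂x - ∂P/∂y) dx ∧ dy.
  ∂Q/∂x = -6*y
  ∂P/∂y = -2*x
  integrand = ∂Q/∂x - ∂P/∂y = 2*x - 6*y.
Integrating over R: integral_0^1 integral_0^{1-x} (2*x - 6*y) dy dx = -2/3.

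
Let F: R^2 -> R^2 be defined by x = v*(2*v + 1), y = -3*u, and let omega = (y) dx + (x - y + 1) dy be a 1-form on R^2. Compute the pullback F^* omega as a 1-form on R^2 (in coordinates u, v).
F^* omega = (-9*u - 6*v^2 - 3*v - 3) du + (3*u*(-4*v - 1)) dv

Using F^*(f dg) = (f ∘ F) d(g ∘ F), substitute each coordinate x_i by F_i(u, v) in f_i, and replace dx_i by d F_i = (∂F_i/∂u) du + (∂F_i/∂v) dv.
  For the x component: f_1(F) = -3*u; d F_1 = (0) du + (4*v + 1) dv
  For the y component: f_2(F) = 3*u + 2*v^2 + v + 1; d F_2 = (-3) du + (0) dv
Combining and collecting du, dv coefficients:
  coeff of du: -9*u - 6*v^2 - 3*v - 3
  coeff of dv: 3*u*(-4*v - 1)
F^* omega = (-9*u - 6*v^2 - 3*v - 3) du + (3*u*(-4*v - 1)) dv.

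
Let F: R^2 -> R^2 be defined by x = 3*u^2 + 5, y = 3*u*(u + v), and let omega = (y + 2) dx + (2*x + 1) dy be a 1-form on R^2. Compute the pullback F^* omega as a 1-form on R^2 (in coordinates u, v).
F^* omega = (54*u^3 + 36*u^2*v + 78*u + 33*v) du + (18*u^3 + 33*u) dv

Using F^*(f dg) = (f ∘ F) d(g ∘ F), substitute each coordinate x_i by F_i(u, v) in f_i, and replace dx_i by d F_i = (∂F_i/∂u) du + (∂F_i/∂v) dv.
  For the x component: f_1(F) = 3*u^2 + 3*u*v + 2; d F_1 = (6*u) du + (0) dv
  For the y component: f_2(F) = 6*u^2 + 11; d F_2 = (6*u + 3*v) du + (3*u) dv
Combining and collecting du, dv coefficients:
  coeff of du: 54*u^3 + 36*u^2*v + 78*u + 33*v
  coeff of dv: 18*u^3 + 33*u
F^* omega = (54*u^3 + 36*u^2*v + 78*u + 33*v) du + (18*u^3 + 33*u) dv.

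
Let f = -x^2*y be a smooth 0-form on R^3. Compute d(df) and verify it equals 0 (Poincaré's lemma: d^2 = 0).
d(df) = 0

Step 1: df = sum_i (∂f/∂x_i) dx_i = (-2*x*y) dx + (-x^2) dy + (0) dz.
Step 2: Apply d again. Using the 1-form formula, the coefficient of dx ∧ dy in d(df) is ∂^2 f/∂x ∂y - ∂^2 f/∂y ∂x = (-2*x) - (-2*x) = 0 (equality of mixed partials for smooth f).
Similarly for dx ∧ dz and dy ∧ dz — all coefficients vanish. So d(df) = 0.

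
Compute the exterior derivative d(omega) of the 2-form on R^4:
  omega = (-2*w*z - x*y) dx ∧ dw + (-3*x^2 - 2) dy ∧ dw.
d(omega) = (-5*x) dx ∧ dy ∧ dw + (2*w) dx ∧ dz ∧ dw

For a 2-form omega = sum_{i<j} g_{ij} dx_i ∧ dx_j, the exterior derivative is
  d(omega) = sum_{i<j} d(g_{ij}) ∧ dx_i ∧ dx_j = sum_{i<j, k} (∂g_{ij}/∂x_k) dx_k ∧ dx_i ∧ dx_j.
Expand each term, using dx_k ∧ dx_i ∧ dx_j = sgn(permutation) dx_{(a)} ∧ dx_{(b)} ∧ dx_{(c)} with (a < b < c) sorted:
  d(-2*w*z - x*y) includes (∂/∂y)(-2*w*z - x*y) dy = (-x) dy, which multiplied by dx ∧ dw gives (x) dx ∧ dy ∧ dw
  d(-2*w*z - x*y) includes (∂/∂z)(-2*w*z - x*y) dz = (-2*w) dz, which multiplied by dx ∧ dw gives (2*w) dx ∧ dz ∧ dw
  d(-3*x^2 - 2) includes (∂/∂x)(-3*x^2 - 2) dx = (-6*x) dx, which multiplied by dy ∧ dw gives (-6*x) dx ∧ dy ∧ dw
Collecting like 3-forms: d(omega) = (-5*x) dx ∧ dy ∧ dw + (2*w) dx ∧ dz ∧ dw.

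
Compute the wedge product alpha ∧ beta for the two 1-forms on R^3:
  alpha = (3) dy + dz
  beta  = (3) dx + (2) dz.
alpha ∧ beta = (-9) dx ∧ dy + (6) dy ∧ dz + (-3) dx ∧ dz

Distribute the wedge, using dx_i ∧ dx_j = -dx_j ∧ dx_i and dx_i ∧ dx_i = 0. For each pair (i, j) with i < j, the coefficient of dx_i ∧ dx_j in alpha ∧ beta is (alpha_i * beta_j - alpha_j * beta_i). Collecting: alpha ∧ beta = (-9) dx ∧ dy + (6) dy ∧ dz + (-3) dx ∧ dz.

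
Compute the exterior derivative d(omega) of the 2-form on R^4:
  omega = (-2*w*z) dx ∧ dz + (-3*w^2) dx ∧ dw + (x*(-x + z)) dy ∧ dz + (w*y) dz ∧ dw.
d(omega) = (-2*z) dx ∧ dz ∧ dw + (-2*x + z) dx ∧ dy ∧ dz + (w) dy ∧ dz ∧ dw

For a 2-form omega = sum_{i<j} g_{ij} dx_i ∧ dx_j, the exterior derivative is
  d(omega) = sum_{i<j} d(g_{ij}) ∧ dx_i ∧ dx_j = sum_{i<j, k} (∂g_{ij}/∂x_k) dx_k ∧ dx_i ∧ dx_j.
Expand each term, using dx_k ∧ dx_i ∧ dx_j = sgn(permutation) dx_{(a)} ∧ dx_{(b)} ∧ dx_{(c)} with (a < b < c) sorted:
  d(-2*w*z) includes (∂/∂w)(-2*w*z) dw = (-2*z) dw, which multiplied by dx ∧ dz gives (-2*z) dx ∧ dz ∧ dw
  d(x*(-x + z)) includes (∂/∂x)(x*(-x + z)) dx = (-2*x + z) dx, which multiplied by dy ∧ dz gives (-2*x + z) dx ∧ dy ∧ dz
  d(w*y) includes (∂/∂y)(w*y) dy = (w) dy, which multiplied by dz ∧ dw gives (w) dy ∧ dz ∧ dw
Collecting like 3-forms: d(omega) = (-2*z) dx ∧ dz ∧ dw + (-2*x + z) dx ∧ dy ∧ dz + (w) dy ∧ dz ∧ dw.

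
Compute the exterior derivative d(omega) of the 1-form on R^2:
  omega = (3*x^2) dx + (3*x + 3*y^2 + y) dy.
d(omega) = (3) dx ∧ dy

For a 1-form omega = sum_i f_i dx_i, the exterior derivative is
  d(omega) = sum_{i < j} (∂f_j/∂x_i - ∂f_i/∂x_j) dx_i ∧ dx_j.
  coefficient of dx ∧ dy: ∂f_2/∂x - ∂f_1/∂y = ∂(3*x + 3*y^2 + y)/∂x - ∂(3*x^2)/∂y = 3
Assembling: d(omega) = (3) dx ∧ dy.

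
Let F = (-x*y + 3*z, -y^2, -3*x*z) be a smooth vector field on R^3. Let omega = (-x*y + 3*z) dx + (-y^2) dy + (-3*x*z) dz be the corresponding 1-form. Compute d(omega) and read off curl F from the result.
d(omega) = (0) dy ∧ dz + (3*z + 3) dz ∧ dx + (x) dx ∧ dy; curl F = (0, 3*z + 3, x)

d omega = sum_{i<j} (∂f_j/∂x_i - ∂f_i/∂x_j) dx_i ∧ dx_j. Under the identification (dy ∧ dz, dz ∧ dx, dx ∧ dy) ↔ (e_x, e_y, e_z), the coefficients are exactly the components of curl F. Compute:
  ∂R/∂y - ∂Q/∂z = (0) - (0) = 0
  ∂P/∂z - ∂R/∂x = (3) - (-3*z) = 3*z + 3
  ∂Q/∂x - ∂P/∂y = (0) - (-x) = x.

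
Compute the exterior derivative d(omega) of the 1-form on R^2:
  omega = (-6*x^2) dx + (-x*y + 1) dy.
d(omega) = (-y) dx ∧ dy

For a 1-form omega = sum_i f_i dx_i, the exterior derivative is
  d(omega) = sum_{i < j} (∂f_j/∂x_i - ∂f_i/∂x_j) dx_i ∧ dx_j.
  coefficient of dx ∧ dy: ∂f_2/∂x - ∂f_1/∂y = ∂(-x*y + 1)/∂x - ∂(-6*x^2)/∂y = -y
Assembling: d(omega) = (-y) dx ∧ dy.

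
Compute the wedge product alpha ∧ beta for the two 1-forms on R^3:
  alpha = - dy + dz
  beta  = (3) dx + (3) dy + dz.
alpha ∧ beta = (3) dx ∧ dy + (-4) dy ∧ dz + (-3) dx ∧ dz

Distribute the wedge, using dx_i ∧ dx_j = -dx_j ∧ dx_i and dx_i ∧ dx_i = 0. For each pair (i, j) with i < j, the coefficient of dx_i ∧ dx_j in alpha ∧ beta is (alpha_i * beta_j - alpha_j * beta_i). Collecting: alpha ∧ beta = (3) dx ∧ dy + (-4) dy ∧ dz + (-3) dx ∧ dz.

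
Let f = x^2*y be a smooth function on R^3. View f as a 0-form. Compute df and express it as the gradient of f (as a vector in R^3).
df = (2*x*y) dx + (x^2) dy + (0) dz; grad f = (2*x*y, x^2, 0)

For a 0-form f, d f = (∂f/∂x) dx + (∂f/∂y) dy + (∂f/∂z) dz. The components of the vector representation are exactly the entries of grad f in Cartesian coordinates:
  ∂f/∂x = 2*x*y
  ∂f/∂y = x^2
  ∂f/∂z = 0.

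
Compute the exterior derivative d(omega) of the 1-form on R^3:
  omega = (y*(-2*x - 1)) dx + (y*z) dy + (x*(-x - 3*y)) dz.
d(omega) = (2*x + 1) dx ∧ dy + (-2*x - 3*y) dx ∧ dz + (-3*x - y) dy ∧ dz

For a 1-form omega = sum_i f_i dx_i, the exterior derivative is
  d(omega) = sum_{i < j} (∂f_j/∂x_i - ∂f_i/∂x_j) dx_i ∧ dx_j.
  coefficient of dx ∧ dy: ∂f_2/∂x - ∂f_1/∂y = ∂(y*z)/∂x - ∂(y*(-2*x - 1))/∂y = 2*x + 1
  coefficient of dx ∧ dz: ∂f_3/∂x - ∂f_1/∂z = ∂(x*(-x - 3*y))/∂x - ∂(y*(-2*x - 1))/∂z = -2*x - 3*y
  coefficient of dy ∧ dz: ∂f_3/∂y - ∂f_2/∂z = ∂(x*(-x - 3*y))/∂y - ∂(y*z)/∂z = -3*x - y
Assembling: d(omega) = (2*x + 1) dx ∧ dy + (-2*x - 3*y) dx ∧ dz + (-3*x - y) dy ∧ dz.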